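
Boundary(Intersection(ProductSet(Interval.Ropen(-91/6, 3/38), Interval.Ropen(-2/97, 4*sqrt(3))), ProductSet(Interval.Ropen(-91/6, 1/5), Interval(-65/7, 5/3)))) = Union(ProductSet({-91/6, 3/38}, Interval(-2/97, 5/3)), ProductSet(Interval(-91/6, 3/38), {-2/97, 5/3}))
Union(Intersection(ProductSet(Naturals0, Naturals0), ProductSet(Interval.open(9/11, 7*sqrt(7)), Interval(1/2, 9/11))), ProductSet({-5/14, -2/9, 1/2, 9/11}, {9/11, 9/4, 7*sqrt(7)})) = ProductSet({-5/14, -2/9, 1/2, 9/11}, {9/11, 9/4, 7*sqrt(7)})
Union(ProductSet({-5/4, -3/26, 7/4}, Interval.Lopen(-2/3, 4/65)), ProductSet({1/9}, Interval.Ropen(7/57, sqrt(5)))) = Union(ProductSet({1/9}, Interval.Ropen(7/57, sqrt(5))), ProductSet({-5/4, -3/26, 7/4}, Interval.Lopen(-2/3, 4/65)))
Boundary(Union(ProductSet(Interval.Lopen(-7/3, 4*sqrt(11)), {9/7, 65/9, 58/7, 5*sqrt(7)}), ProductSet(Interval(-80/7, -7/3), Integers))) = Union(ProductSet(Interval(-80/7, -7/3), Integers), ProductSet(Interval(-7/3, 4*sqrt(11)), {9/7, 65/9, 58/7, 5*sqrt(7)}))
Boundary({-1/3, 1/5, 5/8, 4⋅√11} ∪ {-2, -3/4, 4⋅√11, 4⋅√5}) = {-2, -3/4, -1/3, 1/5, 5/8, 4⋅√11, 4⋅√5}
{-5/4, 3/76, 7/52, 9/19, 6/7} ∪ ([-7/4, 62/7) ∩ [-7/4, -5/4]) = [-7/4, -5/4] ∪ {3/76, 7/52, 9/19, 6/7}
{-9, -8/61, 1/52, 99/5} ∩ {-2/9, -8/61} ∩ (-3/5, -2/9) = ∅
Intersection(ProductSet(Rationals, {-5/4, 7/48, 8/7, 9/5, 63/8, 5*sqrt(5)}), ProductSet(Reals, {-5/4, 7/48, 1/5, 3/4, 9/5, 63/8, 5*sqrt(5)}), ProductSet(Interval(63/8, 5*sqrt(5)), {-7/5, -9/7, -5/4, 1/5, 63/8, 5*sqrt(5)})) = ProductSet(Intersection(Interval(63/8, 5*sqrt(5)), Rationals), {-5/4, 63/8, 5*sqrt(5)})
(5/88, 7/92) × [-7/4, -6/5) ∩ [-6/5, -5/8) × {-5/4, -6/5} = ∅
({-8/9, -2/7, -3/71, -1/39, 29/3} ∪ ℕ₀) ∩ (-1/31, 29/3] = {-1/39, 29/3} ∪ {0, 1, …, 9}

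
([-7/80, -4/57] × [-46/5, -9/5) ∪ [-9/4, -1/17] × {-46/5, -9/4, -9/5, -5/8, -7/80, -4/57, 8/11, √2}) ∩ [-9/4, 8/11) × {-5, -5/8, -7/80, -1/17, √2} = ([-7/80, -4/57] × {-5}) ∪ ([-9/4, -1/17] × {-5/8, -7/80, √2})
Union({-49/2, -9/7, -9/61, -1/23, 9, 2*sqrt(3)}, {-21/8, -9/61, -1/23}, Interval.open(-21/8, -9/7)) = Union({-49/2, -9/61, -1/23, 9, 2*sqrt(3)}, Interval(-21/8, -9/7))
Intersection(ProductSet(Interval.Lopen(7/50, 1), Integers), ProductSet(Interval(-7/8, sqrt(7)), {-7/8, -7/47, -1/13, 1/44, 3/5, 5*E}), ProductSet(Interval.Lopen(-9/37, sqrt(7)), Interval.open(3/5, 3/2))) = EmptySet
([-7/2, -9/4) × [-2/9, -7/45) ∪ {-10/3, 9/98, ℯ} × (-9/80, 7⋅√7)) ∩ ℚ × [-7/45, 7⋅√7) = {-10/3, 9/98} × (-9/80, 7⋅√7)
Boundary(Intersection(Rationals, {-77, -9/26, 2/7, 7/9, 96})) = {-77, -9/26, 2/7, 7/9, 96}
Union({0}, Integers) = Integers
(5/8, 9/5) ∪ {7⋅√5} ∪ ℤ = ℤ ∪ (5/8, 9/5) ∪ {7⋅√5}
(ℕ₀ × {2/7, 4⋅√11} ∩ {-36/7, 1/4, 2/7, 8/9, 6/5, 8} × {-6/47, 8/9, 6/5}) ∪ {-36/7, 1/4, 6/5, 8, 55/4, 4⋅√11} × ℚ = {-36/7, 1/4, 6/5, 8, 55/4, 4⋅√11} × ℚ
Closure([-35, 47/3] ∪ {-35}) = [-35, 47/3]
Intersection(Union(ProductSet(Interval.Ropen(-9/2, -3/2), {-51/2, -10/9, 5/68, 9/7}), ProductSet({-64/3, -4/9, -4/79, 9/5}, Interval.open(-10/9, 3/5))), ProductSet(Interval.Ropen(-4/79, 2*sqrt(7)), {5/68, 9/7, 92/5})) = ProductSet({-4/79, 9/5}, {5/68})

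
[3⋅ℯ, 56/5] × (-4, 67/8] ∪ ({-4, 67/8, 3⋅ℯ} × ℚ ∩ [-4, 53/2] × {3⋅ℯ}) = [3⋅ℯ, 56/5] × (-4, 67/8]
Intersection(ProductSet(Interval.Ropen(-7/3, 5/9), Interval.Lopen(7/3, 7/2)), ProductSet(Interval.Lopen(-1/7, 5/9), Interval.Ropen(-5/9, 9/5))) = EmptySet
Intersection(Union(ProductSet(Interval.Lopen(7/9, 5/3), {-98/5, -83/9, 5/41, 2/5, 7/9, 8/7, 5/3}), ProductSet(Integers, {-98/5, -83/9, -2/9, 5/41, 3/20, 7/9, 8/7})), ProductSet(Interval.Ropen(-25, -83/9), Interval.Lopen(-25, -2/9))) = ProductSet(Range(-25, -9, 1), {-98/5, -83/9, -2/9})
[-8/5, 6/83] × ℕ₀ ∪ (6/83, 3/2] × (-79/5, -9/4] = ([-8/5, 6/83] × ℕ₀) ∪ ((6/83, 3/2] × (-79/5, -9/4])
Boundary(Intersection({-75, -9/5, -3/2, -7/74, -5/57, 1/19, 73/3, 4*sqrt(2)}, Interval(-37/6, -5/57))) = {-9/5, -3/2, -7/74, -5/57}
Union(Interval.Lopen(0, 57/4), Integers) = Union(Integers, Interval(0, 57/4))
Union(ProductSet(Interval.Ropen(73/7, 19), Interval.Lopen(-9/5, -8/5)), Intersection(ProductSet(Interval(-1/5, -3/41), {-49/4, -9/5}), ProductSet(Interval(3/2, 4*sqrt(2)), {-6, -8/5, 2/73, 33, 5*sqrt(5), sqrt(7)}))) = ProductSet(Interval.Ropen(73/7, 19), Interval.Lopen(-9/5, -8/5))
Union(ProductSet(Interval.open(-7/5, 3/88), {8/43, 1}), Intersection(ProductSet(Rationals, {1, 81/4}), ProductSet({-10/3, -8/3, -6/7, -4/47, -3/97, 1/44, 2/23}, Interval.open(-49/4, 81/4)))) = Union(ProductSet({-10/3, -8/3, -6/7, -4/47, -3/97, 1/44, 2/23}, {1}), ProductSet(Interval.open(-7/5, 3/88), {8/43, 1}))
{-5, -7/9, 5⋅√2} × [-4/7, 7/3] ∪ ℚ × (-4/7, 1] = (ℚ × (-4/7, 1]) ∪ ({-5, -7/9, 5⋅√2} × [-4/7, 7/3])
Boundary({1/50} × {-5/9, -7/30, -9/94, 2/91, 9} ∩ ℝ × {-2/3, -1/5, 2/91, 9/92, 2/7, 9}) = {1/50} × {2/91, 9}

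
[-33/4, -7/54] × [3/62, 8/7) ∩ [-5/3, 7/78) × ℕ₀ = [-5/3, -7/54] × {1}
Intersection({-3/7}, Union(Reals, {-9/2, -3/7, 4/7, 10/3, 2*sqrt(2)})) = {-3/7}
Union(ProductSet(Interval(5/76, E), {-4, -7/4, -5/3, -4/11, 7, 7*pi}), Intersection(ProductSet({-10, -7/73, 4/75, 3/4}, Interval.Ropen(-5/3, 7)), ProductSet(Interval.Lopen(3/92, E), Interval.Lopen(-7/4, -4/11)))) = Union(ProductSet({4/75, 3/4}, Interval(-5/3, -4/11)), ProductSet(Interval(5/76, E), {-4, -7/4, -5/3, -4/11, 7, 7*pi}))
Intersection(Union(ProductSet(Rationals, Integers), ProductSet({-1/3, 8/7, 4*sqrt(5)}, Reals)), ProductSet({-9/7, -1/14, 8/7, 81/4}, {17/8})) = ProductSet({8/7}, {17/8})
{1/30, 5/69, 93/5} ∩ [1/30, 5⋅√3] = {1/30, 5/69}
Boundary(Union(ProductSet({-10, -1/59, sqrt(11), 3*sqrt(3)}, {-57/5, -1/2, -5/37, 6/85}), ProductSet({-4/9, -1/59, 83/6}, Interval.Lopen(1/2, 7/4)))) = Union(ProductSet({-4/9, -1/59, 83/6}, Interval(1/2, 7/4)), ProductSet({-10, -1/59, sqrt(11), 3*sqrt(3)}, {-57/5, -1/2, -5/37, 6/85}))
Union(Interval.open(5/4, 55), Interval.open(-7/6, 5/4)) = Union(Interval.open(-7/6, 5/4), Interval.open(5/4, 55))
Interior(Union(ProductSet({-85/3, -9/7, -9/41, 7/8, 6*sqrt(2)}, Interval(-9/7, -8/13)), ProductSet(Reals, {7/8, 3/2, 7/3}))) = EmptySet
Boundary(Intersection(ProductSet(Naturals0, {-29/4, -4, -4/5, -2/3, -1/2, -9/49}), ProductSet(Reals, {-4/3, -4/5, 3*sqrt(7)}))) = ProductSet(Naturals0, {-4/5})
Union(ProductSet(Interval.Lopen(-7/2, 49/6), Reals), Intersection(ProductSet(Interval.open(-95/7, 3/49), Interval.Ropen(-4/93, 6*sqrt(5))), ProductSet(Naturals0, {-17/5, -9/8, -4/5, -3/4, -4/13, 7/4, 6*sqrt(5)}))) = ProductSet(Interval.Lopen(-7/2, 49/6), Reals)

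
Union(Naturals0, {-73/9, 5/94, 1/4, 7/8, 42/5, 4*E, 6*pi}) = Union({-73/9, 5/94, 1/4, 7/8, 42/5, 4*E, 6*pi}, Naturals0)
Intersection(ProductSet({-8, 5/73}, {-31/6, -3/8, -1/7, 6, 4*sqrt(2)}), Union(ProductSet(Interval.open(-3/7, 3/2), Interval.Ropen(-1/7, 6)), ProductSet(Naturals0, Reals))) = ProductSet({5/73}, {-1/7, 4*sqrt(2)})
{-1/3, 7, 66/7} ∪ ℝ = ℝ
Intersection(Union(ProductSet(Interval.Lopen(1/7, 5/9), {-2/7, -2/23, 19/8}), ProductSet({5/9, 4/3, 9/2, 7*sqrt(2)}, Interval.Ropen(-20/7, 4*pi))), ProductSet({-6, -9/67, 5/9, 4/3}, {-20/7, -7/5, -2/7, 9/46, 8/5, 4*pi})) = ProductSet({5/9, 4/3}, {-20/7, -7/5, -2/7, 9/46, 8/5})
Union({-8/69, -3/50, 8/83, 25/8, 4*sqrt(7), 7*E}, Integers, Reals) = Reals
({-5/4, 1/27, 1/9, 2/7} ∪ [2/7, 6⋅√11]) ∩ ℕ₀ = {1, 2, …, 19}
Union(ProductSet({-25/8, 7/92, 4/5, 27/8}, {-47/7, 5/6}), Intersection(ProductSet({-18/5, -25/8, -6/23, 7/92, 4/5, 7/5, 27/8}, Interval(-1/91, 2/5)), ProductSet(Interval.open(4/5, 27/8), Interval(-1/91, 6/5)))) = Union(ProductSet({7/5}, Interval(-1/91, 2/5)), ProductSet({-25/8, 7/92, 4/5, 27/8}, {-47/7, 5/6}))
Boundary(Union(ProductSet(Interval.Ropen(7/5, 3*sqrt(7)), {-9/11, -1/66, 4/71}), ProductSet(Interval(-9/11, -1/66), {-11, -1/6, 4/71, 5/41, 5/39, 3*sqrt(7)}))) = Union(ProductSet(Interval(-9/11, -1/66), {-11, -1/6, 4/71, 5/41, 5/39, 3*sqrt(7)}), ProductSet(Interval(7/5, 3*sqrt(7)), {-9/11, -1/66, 4/71}))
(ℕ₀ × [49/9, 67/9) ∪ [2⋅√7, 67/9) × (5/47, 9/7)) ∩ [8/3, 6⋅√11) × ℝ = ({3, 4, …, 19} × [49/9, 67/9)) ∪ ([2⋅√7, 67/9) × (5/47, 9/7))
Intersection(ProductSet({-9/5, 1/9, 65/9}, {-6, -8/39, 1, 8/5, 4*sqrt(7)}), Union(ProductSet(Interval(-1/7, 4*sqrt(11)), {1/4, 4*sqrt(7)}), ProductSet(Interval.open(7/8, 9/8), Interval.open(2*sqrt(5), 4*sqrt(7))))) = ProductSet({1/9, 65/9}, {4*sqrt(7)})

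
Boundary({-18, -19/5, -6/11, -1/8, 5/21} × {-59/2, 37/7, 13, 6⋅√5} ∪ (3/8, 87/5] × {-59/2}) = ([3/8, 87/5] × {-59/2}) ∪ ({-18, -19/5, -6/11, -1/8, 5/21} × {-59/2, 37/7, 13, 6⋅√5})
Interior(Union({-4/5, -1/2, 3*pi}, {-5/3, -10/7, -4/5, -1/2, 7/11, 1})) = EmptySet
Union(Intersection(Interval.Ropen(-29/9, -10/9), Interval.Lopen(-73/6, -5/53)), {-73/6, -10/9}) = Union({-73/6}, Interval(-29/9, -10/9))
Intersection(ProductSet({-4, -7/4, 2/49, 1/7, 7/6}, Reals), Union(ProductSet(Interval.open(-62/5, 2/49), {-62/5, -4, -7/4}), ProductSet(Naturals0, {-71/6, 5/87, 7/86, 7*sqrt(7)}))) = ProductSet({-4, -7/4}, {-62/5, -4, -7/4})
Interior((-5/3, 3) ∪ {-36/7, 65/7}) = (-5/3, 3)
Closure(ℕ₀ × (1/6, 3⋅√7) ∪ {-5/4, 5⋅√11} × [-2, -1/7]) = (ℕ₀ × [1/6, 3⋅√7]) ∪ ({-5/4, 5⋅√11} × [-2, -1/7])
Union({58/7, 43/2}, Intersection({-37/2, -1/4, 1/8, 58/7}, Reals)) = {-37/2, -1/4, 1/8, 58/7, 43/2}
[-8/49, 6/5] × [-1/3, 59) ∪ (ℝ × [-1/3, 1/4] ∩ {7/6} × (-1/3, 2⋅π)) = [-8/49, 6/5] × [-1/3, 59)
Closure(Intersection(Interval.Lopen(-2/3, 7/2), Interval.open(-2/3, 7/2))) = Interval(-2/3, 7/2)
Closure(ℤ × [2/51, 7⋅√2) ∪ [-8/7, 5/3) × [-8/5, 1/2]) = (ℤ × [2/51, 7⋅√2]) ∪ ([-8/7, 5/3] × [-8/5, 1/2])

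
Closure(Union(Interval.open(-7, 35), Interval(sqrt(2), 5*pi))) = Interval(-7, 35)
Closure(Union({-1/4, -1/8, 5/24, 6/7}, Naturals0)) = Union({-1/4, -1/8, 5/24, 6/7}, Naturals0)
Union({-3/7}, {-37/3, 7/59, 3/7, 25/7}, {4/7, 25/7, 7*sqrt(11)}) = {-37/3, -3/7, 7/59, 3/7, 4/7, 25/7, 7*sqrt(11)}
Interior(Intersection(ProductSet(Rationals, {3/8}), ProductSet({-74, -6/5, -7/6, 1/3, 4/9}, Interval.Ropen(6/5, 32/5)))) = EmptySet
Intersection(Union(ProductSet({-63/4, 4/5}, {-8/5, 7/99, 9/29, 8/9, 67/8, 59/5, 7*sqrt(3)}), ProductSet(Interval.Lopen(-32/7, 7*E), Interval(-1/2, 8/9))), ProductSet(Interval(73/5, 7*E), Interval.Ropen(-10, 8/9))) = ProductSet(Interval(73/5, 7*E), Interval.Ropen(-1/2, 8/9))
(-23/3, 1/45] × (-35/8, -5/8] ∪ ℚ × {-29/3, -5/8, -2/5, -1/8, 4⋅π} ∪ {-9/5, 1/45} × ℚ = ({-9/5, 1/45} × ℚ) ∪ (ℚ × {-29/3, -5/8, -2/5, -1/8, 4⋅π}) ∪ ((-23/3, 1/45] × (-35/8, -5/8])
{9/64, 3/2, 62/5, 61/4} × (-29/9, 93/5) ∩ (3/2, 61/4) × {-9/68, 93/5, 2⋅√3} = {62/5} × {-9/68, 2⋅√3}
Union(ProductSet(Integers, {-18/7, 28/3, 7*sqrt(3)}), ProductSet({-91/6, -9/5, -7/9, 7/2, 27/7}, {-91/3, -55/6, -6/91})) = Union(ProductSet({-91/6, -9/5, -7/9, 7/2, 27/7}, {-91/3, -55/6, -6/91}), ProductSet(Integers, {-18/7, 28/3, 7*sqrt(3)}))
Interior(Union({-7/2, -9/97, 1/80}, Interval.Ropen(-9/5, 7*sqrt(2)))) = Interval.open(-9/5, 7*sqrt(2))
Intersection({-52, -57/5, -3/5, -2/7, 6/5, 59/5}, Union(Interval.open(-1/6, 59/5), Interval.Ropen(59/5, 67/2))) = {6/5, 59/5}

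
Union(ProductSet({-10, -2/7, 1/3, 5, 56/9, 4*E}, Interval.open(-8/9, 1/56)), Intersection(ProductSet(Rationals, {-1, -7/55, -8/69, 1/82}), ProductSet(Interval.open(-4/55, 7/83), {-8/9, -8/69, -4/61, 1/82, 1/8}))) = Union(ProductSet({-10, -2/7, 1/3, 5, 56/9, 4*E}, Interval.open(-8/9, 1/56)), ProductSet(Intersection(Interval.open(-4/55, 7/83), Rationals), {-8/69, 1/82}))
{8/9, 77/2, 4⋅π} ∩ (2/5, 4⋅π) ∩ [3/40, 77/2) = {8/9}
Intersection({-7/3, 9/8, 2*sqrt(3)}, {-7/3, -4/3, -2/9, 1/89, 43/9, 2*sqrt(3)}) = {-7/3, 2*sqrt(3)}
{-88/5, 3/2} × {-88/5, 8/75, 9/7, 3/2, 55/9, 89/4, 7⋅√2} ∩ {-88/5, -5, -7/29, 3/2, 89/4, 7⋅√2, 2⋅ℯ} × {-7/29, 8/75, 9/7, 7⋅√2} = {-88/5, 3/2} × {8/75, 9/7, 7⋅√2}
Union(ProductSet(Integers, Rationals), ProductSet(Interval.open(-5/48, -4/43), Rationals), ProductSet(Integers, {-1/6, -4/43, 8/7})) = ProductSet(Union(Integers, Interval.open(-5/48, -4/43)), Rationals)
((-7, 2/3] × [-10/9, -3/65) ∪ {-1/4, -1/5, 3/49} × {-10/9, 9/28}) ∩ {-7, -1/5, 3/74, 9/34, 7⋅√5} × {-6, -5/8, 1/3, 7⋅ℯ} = {-1/5, 3/74, 9/34} × {-5/8}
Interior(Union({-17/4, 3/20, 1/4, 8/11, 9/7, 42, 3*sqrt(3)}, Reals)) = Reals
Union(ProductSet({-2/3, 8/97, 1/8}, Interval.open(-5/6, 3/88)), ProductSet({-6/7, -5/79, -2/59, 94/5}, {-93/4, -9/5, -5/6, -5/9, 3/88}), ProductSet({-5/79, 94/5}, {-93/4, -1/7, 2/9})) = Union(ProductSet({-5/79, 94/5}, {-93/4, -1/7, 2/9}), ProductSet({-2/3, 8/97, 1/8}, Interval.open(-5/6, 3/88)), ProductSet({-6/7, -5/79, -2/59, 94/5}, {-93/4, -9/5, -5/6, -5/9, 3/88}))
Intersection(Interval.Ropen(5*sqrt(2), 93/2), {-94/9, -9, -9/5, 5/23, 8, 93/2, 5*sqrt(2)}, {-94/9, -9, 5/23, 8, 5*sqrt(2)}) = {8, 5*sqrt(2)}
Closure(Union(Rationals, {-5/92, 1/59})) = Reals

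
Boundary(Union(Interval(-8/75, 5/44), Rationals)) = Union(Interval(-oo, -8/75), Interval(5/44, oo))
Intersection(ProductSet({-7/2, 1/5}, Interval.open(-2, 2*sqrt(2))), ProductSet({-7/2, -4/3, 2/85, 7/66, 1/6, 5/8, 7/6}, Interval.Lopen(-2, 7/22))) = ProductSet({-7/2}, Interval.Lopen(-2, 7/22))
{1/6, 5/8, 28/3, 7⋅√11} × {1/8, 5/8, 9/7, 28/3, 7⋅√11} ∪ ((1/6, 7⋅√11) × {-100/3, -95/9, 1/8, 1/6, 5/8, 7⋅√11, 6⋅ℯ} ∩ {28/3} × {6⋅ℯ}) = ({28/3} × {6⋅ℯ}) ∪ ({1/6, 5/8, 28/3, 7⋅√11} × {1/8, 5/8, 9/7, 28/3, 7⋅√11})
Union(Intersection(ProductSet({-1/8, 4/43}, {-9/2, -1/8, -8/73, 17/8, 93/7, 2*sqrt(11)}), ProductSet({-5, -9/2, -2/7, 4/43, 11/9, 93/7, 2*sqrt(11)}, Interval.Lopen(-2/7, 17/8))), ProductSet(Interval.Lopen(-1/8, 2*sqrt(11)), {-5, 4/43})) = Union(ProductSet({4/43}, {-1/8, -8/73, 17/8}), ProductSet(Interval.Lopen(-1/8, 2*sqrt(11)), {-5, 4/43}))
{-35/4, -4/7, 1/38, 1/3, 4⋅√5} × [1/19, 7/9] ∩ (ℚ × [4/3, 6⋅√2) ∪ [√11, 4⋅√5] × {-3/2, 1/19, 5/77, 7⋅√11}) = {4⋅√5} × {1/19, 5/77}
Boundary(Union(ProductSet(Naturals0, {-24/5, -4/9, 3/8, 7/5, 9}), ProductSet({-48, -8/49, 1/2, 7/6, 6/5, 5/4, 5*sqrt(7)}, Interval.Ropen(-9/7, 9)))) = Union(ProductSet({-48, -8/49, 1/2, 7/6, 6/5, 5/4, 5*sqrt(7)}, Interval(-9/7, 9)), ProductSet(Naturals0, {-24/5, -4/9, 3/8, 7/5, 9}))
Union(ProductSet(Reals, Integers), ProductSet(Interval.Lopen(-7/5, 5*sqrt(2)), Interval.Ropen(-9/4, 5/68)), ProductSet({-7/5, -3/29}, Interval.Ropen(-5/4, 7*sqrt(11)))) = Union(ProductSet({-7/5, -3/29}, Interval.Ropen(-5/4, 7*sqrt(11))), ProductSet(Interval.Lopen(-7/5, 5*sqrt(2)), Interval.Ropen(-9/4, 5/68)), ProductSet(Reals, Integers))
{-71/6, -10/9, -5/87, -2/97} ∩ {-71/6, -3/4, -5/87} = {-71/6, -5/87}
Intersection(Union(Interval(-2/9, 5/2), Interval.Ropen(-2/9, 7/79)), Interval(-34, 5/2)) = Interval(-2/9, 5/2)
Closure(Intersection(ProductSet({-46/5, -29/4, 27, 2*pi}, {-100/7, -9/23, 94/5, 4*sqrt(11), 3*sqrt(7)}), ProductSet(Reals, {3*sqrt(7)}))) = ProductSet({-46/5, -29/4, 27, 2*pi}, {3*sqrt(7)})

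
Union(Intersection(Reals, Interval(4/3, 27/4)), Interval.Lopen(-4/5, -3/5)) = Union(Interval.Lopen(-4/5, -3/5), Interval(4/3, 27/4))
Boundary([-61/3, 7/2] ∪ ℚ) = (-∞, -61/3] ∪ [7/2, ∞)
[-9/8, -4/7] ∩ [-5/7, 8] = [-5/7, -4/7]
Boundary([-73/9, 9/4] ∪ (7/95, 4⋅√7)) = {-73/9, 4⋅√7}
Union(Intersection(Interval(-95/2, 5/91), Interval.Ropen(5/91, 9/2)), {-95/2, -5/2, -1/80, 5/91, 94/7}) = {-95/2, -5/2, -1/80, 5/91, 94/7}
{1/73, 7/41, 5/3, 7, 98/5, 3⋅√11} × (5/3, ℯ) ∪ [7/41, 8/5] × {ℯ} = ([7/41, 8/5] × {ℯ}) ∪ ({1/73, 7/41, 5/3, 7, 98/5, 3⋅√11} × (5/3, ℯ))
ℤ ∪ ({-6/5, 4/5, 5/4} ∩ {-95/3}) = ℤ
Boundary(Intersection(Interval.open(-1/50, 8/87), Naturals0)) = Range(0, 1, 1)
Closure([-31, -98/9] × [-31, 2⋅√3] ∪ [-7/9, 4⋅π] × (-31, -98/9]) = ([-7/9, 4⋅π] × [-31, -98/9]) ∪ ([-31, -98/9] × [-31, 2⋅√3])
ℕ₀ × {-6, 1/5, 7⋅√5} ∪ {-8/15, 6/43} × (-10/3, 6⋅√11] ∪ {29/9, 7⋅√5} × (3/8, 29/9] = (ℕ₀ × {-6, 1/5, 7⋅√5}) ∪ ({-8/15, 6/43} × (-10/3, 6⋅√11]) ∪ ({29/9, 7⋅√5} × (3/8, 29/9])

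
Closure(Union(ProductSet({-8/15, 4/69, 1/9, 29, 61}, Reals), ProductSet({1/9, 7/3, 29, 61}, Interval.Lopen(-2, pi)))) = Union(ProductSet({1/9, 7/3, 29, 61}, Interval(-2, pi)), ProductSet({-8/15, 4/69, 1/9, 29, 61}, Reals))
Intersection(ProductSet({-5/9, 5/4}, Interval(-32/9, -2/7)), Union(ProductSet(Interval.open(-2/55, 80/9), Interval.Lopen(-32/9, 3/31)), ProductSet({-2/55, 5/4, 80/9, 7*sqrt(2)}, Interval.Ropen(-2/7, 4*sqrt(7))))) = ProductSet({5/4}, Interval.Lopen(-32/9, -2/7))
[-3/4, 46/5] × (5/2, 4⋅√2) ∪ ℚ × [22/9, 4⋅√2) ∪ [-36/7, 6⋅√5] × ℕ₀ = ([-36/7, 6⋅√5] × ℕ₀) ∪ (ℚ × [22/9, 4⋅√2)) ∪ ([-3/4, 46/5] × (5/2, 4⋅√2))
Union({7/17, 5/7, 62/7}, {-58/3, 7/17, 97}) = {-58/3, 7/17, 5/7, 62/7, 97}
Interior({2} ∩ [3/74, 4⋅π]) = ∅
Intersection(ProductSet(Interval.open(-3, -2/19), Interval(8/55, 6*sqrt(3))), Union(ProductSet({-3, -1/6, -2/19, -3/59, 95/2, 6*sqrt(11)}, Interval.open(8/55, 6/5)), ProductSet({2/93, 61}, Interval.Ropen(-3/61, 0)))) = ProductSet({-1/6}, Interval.open(8/55, 6/5))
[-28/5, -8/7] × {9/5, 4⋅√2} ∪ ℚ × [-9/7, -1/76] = (ℚ × [-9/7, -1/76]) ∪ ([-28/5, -8/7] × {9/5, 4⋅√2})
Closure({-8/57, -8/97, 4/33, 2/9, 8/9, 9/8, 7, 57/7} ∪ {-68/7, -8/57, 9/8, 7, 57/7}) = {-68/7, -8/57, -8/97, 4/33, 2/9, 8/9, 9/8, 7, 57/7}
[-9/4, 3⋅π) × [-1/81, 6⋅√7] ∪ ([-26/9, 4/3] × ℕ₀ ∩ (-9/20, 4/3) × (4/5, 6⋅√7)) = [-9/4, 3⋅π) × [-1/81, 6⋅√7]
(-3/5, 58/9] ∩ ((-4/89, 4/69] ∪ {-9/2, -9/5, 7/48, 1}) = (-4/89, 4/69] ∪ {7/48, 1}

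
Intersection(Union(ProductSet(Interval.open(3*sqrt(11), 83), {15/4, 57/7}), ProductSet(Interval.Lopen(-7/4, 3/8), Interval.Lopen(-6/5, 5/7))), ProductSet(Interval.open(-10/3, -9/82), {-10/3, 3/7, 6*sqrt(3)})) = ProductSet(Interval.open(-7/4, -9/82), {3/7})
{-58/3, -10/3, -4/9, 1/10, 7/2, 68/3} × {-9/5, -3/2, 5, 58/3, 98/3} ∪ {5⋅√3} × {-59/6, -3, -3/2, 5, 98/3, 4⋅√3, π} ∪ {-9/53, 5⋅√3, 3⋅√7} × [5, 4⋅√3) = ({-58/3, -10/3, -4/9, 1/10, 7/2, 68/3} × {-9/5, -3/2, 5, 58/3, 98/3}) ∪ ({5⋅√3} × {-59/6, -3, -3/2, 5, 98/3, 4⋅√3, π}) ∪ ({-9/53, 5⋅√3, 3⋅√7} × [5, 4⋅√3))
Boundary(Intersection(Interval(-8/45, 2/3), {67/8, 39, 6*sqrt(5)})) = EmptySet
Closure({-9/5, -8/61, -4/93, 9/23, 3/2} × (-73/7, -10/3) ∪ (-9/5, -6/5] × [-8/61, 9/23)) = ({-9/5, -6/5} × [-8/61, 9/23]) ∪ ([-9/5, -6/5] × {-8/61, 9/23}) ∪ ((-9/5, -6/5] × [-8/61, 9/23)) ∪ ({-9/5, -8/61, -4/93, 9/23, 3/2} × [-73/7, -10/3])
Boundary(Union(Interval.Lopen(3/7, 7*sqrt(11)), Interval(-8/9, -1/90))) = {-8/9, -1/90, 3/7, 7*sqrt(11)}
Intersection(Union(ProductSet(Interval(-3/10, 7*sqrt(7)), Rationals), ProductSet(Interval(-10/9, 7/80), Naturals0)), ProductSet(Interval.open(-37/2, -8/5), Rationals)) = EmptySet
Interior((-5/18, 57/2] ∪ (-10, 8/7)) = (-10, 57/2)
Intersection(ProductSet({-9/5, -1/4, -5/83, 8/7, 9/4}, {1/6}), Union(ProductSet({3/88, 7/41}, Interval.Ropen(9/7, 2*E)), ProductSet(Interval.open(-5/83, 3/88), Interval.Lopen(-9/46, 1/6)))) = EmptySet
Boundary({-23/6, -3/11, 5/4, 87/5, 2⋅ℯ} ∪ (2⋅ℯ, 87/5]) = {-23/6, -3/11, 5/4, 87/5, 2⋅ℯ}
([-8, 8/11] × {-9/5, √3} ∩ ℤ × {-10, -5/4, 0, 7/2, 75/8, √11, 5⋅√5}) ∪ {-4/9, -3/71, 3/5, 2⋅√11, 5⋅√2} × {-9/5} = {-4/9, -3/71, 3/5, 2⋅√11, 5⋅√2} × {-9/5}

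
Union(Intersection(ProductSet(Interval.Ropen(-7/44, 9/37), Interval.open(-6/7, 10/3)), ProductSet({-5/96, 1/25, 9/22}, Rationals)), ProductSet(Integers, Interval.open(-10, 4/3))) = Union(ProductSet({-5/96, 1/25}, Intersection(Interval.open(-6/7, 10/3), Rationals)), ProductSet(Integers, Interval.open(-10, 4/3)))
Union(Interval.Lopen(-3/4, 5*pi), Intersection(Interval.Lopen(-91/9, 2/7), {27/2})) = Interval.Lopen(-3/4, 5*pi)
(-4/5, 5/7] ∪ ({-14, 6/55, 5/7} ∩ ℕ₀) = (-4/5, 5/7]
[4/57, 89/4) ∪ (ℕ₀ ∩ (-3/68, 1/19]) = {0} ∪ [4/57, 89/4)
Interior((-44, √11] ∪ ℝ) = (-∞, ∞)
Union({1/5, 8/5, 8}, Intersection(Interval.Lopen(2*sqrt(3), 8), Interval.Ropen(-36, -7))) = {1/5, 8/5, 8}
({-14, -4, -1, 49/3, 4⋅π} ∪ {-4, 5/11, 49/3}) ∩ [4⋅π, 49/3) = {4⋅π}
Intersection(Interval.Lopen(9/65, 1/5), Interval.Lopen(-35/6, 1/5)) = Interval.Lopen(9/65, 1/5)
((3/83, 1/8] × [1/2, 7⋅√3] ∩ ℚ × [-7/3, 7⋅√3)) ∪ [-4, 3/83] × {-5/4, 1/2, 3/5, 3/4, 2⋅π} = ([-4, 3/83] × {-5/4, 1/2, 3/5, 3/4, 2⋅π}) ∪ ((ℚ ∩ (3/83, 1/8]) × [1/2, 7⋅√3))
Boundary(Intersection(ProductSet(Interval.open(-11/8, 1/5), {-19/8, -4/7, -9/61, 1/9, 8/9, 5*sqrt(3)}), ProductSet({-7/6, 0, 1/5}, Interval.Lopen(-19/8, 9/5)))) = ProductSet({-7/6, 0}, {-4/7, -9/61, 1/9, 8/9})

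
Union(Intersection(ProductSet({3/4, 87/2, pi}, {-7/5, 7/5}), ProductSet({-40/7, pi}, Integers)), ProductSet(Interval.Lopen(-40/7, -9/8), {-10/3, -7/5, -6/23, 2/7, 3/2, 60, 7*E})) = ProductSet(Interval.Lopen(-40/7, -9/8), {-10/3, -7/5, -6/23, 2/7, 3/2, 60, 7*E})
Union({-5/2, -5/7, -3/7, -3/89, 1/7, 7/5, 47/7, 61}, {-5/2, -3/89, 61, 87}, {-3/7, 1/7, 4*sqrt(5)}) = {-5/2, -5/7, -3/7, -3/89, 1/7, 7/5, 47/7, 61, 87, 4*sqrt(5)}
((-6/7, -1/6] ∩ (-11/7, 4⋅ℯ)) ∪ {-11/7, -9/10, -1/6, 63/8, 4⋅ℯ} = {-11/7, -9/10, 63/8, 4⋅ℯ} ∪ (-6/7, -1/6]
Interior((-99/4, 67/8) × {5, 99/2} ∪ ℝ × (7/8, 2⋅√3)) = ℝ × (7/8, 2⋅√3)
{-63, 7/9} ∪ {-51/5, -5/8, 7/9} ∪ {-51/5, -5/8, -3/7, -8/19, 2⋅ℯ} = {-63, -51/5, -5/8, -3/7, -8/19, 7/9, 2⋅ℯ}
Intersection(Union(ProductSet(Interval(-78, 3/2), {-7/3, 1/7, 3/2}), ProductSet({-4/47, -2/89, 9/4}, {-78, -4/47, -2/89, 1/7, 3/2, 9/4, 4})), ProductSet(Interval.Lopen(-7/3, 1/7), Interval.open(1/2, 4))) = Union(ProductSet({-4/47, -2/89}, {3/2, 9/4}), ProductSet(Interval.Lopen(-7/3, 1/7), {3/2}))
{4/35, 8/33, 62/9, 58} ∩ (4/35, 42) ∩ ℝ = {8/33, 62/9}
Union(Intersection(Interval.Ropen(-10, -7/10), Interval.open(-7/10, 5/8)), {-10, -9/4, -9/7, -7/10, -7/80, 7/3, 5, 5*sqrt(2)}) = {-10, -9/4, -9/7, -7/10, -7/80, 7/3, 5, 5*sqrt(2)}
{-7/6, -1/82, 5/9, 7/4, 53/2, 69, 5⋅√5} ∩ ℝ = {-7/6, -1/82, 5/9, 7/4, 53/2, 69, 5⋅√5}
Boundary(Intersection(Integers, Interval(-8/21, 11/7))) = Range(0, 2, 1)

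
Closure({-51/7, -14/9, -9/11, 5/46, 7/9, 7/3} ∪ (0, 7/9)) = {-51/7, -14/9, -9/11, 7/3} ∪ [0, 7/9]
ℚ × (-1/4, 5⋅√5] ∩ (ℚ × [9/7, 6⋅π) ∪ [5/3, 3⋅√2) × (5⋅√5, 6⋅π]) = ℚ × [9/7, 5⋅√5]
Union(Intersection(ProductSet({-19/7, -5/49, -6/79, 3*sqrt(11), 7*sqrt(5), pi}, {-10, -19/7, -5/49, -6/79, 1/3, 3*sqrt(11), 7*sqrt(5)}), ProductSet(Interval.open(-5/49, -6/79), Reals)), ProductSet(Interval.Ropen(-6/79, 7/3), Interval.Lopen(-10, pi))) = ProductSet(Interval.Ropen(-6/79, 7/3), Interval.Lopen(-10, pi))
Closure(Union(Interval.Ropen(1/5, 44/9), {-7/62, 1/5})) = Union({-7/62}, Interval(1/5, 44/9))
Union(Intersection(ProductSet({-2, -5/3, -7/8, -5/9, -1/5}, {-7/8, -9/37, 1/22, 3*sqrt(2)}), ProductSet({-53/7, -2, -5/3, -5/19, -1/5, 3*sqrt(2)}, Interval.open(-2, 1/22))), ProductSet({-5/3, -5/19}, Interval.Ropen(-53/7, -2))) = Union(ProductSet({-5/3, -5/19}, Interval.Ropen(-53/7, -2)), ProductSet({-2, -5/3, -1/5}, {-7/8, -9/37}))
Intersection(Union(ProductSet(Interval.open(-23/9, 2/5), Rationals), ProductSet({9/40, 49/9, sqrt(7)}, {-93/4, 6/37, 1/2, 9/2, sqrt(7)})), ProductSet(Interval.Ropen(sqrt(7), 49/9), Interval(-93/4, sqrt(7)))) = ProductSet({sqrt(7)}, {-93/4, 6/37, 1/2, sqrt(7)})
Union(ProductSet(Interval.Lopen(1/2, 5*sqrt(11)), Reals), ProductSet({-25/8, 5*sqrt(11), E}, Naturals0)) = Union(ProductSet({-25/8, 5*sqrt(11), E}, Naturals0), ProductSet(Interval.Lopen(1/2, 5*sqrt(11)), Reals))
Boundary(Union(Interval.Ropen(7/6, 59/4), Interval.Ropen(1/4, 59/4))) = {1/4, 59/4}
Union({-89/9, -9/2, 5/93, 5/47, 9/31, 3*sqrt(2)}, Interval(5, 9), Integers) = Union({-89/9, -9/2, 5/93, 5/47, 9/31, 3*sqrt(2)}, Integers, Interval(5, 9))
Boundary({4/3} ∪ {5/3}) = {4/3, 5/3}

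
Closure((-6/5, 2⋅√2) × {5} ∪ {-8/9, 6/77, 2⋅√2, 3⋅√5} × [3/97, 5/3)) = ([-6/5, 2⋅√2] × {5}) ∪ ({-8/9, 6/77, 2⋅√2, 3⋅√5} × [3/97, 5/3])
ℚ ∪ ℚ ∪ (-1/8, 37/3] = ℚ ∪ [-1/8, 37/3]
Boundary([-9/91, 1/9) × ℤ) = [-9/91, 1/9] × ℤ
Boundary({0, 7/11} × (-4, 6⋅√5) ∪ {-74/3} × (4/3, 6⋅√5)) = ({-74/3} × [4/3, 6⋅√5]) ∪ ({0, 7/11} × [-4, 6⋅√5])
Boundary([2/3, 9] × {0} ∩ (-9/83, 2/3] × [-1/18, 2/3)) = {2/3} × {0}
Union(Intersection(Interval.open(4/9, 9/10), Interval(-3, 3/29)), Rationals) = Rationals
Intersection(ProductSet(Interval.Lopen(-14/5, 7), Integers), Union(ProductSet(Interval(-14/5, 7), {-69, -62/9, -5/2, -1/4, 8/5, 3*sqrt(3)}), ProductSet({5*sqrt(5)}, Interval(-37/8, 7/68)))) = ProductSet(Interval.Lopen(-14/5, 7), {-69})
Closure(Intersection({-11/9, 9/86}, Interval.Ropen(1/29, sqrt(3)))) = {9/86}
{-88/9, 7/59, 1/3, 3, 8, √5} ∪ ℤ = ℤ ∪ {-88/9, 7/59, 1/3, √5}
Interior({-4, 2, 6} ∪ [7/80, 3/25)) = (7/80, 3/25)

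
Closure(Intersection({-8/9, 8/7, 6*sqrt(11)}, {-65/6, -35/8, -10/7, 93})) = EmptySet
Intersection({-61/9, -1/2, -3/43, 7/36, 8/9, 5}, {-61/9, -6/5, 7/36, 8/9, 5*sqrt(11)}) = {-61/9, 7/36, 8/9}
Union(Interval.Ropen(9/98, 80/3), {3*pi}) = Interval.Ropen(9/98, 80/3)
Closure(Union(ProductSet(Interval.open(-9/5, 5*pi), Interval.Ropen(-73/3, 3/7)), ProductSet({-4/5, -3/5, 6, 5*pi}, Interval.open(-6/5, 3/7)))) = Union(ProductSet({-9/5, 5*pi}, Interval(-73/3, 3/7)), ProductSet({-4/5, -3/5, 6, 5*pi}, Interval.open(-6/5, 3/7)), ProductSet(Interval(-9/5, 5*pi), {-73/3, 3/7}), ProductSet(Interval.open(-9/5, 5*pi), Interval.Ropen(-73/3, 3/7)))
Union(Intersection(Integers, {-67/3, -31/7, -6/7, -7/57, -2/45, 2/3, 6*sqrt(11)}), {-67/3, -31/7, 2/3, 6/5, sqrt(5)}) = {-67/3, -31/7, 2/3, 6/5, sqrt(5)}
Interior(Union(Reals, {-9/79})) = Reals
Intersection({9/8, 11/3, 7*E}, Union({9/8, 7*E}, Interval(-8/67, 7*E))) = {9/8, 11/3, 7*E}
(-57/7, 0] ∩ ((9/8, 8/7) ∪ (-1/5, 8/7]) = (-1/5, 0]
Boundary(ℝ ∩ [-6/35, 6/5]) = {-6/35, 6/5}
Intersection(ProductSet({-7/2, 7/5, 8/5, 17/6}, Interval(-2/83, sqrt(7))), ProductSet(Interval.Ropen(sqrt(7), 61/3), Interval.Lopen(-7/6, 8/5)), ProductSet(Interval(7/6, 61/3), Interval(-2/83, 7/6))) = ProductSet({17/6}, Interval(-2/83, 7/6))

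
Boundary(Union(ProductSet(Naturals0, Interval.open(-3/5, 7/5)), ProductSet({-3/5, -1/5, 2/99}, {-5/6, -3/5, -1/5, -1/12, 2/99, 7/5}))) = Union(ProductSet({-3/5, -1/5, 2/99}, {-5/6, -3/5, -1/5, -1/12, 2/99, 7/5}), ProductSet(Naturals0, Interval(-3/5, 7/5)))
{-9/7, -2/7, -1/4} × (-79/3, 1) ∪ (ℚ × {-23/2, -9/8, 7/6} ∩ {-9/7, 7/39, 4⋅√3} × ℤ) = {-9/7, -2/7, -1/4} × (-79/3, 1)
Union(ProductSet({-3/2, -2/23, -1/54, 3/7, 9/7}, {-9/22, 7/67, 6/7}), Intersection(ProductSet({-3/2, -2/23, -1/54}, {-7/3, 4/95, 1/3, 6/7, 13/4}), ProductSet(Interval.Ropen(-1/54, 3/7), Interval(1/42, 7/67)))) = Union(ProductSet({-1/54}, {4/95}), ProductSet({-3/2, -2/23, -1/54, 3/7, 9/7}, {-9/22, 7/67, 6/7}))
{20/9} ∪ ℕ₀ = ℕ₀ ∪ {20/9}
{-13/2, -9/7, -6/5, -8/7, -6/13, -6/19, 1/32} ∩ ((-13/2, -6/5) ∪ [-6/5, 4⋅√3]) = {-9/7, -6/5, -8/7, -6/13, -6/19, 1/32}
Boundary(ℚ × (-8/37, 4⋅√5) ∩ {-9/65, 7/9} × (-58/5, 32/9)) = {-9/65, 7/9} × [-8/37, 32/9]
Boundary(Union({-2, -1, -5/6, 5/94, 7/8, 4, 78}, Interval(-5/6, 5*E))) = {-2, -1, -5/6, 78, 5*E}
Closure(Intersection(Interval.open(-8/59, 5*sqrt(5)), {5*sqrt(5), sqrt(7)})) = {sqrt(7)}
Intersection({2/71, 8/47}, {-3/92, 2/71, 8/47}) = {2/71, 8/47}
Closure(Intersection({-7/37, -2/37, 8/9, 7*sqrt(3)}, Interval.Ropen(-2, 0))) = {-7/37, -2/37}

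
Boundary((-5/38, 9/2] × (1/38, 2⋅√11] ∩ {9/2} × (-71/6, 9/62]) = {9/2} × [1/38, 9/62]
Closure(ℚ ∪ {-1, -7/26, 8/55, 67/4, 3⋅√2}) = ℝ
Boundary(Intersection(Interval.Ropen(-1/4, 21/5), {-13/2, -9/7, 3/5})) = {3/5}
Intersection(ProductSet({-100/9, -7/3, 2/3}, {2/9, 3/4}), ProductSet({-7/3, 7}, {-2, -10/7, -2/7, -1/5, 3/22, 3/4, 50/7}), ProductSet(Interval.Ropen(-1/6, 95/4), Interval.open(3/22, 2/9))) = EmptySet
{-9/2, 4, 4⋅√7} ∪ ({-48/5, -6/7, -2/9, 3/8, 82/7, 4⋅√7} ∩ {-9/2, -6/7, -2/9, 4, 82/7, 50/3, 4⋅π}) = {-9/2, -6/7, -2/9, 4, 82/7, 4⋅√7}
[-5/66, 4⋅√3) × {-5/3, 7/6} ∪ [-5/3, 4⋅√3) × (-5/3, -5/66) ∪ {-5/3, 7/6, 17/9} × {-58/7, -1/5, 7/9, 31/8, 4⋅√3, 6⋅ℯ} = ([-5/66, 4⋅√3) × {-5/3, 7/6}) ∪ ([-5/3, 4⋅√3) × (-5/3, -5/66)) ∪ ({-5/3, 7/6, 17/9} × {-58/7, -1/5, 7/9, 31/8, 4⋅√3, 6⋅ℯ})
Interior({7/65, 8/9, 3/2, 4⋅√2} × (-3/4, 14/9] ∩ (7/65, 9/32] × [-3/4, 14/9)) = ∅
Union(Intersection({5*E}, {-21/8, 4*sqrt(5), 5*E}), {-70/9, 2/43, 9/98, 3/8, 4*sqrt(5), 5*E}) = {-70/9, 2/43, 9/98, 3/8, 4*sqrt(5), 5*E}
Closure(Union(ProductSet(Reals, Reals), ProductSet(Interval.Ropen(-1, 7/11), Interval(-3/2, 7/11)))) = ProductSet(Reals, Reals)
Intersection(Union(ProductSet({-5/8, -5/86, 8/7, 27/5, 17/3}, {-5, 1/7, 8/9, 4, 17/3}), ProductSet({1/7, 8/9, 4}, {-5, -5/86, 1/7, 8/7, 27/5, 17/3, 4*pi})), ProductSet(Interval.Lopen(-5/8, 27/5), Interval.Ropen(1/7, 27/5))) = Union(ProductSet({-5/86, 8/7, 27/5}, {1/7, 8/9, 4}), ProductSet({1/7, 8/9, 4}, {1/7, 8/7}))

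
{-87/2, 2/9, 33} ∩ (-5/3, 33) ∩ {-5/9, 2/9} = {2/9}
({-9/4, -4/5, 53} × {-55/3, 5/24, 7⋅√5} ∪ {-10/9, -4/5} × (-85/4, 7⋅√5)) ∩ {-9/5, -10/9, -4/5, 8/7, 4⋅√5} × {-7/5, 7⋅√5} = ({-10/9, -4/5} × {-7/5}) ∪ ({-4/5} × {7⋅√5})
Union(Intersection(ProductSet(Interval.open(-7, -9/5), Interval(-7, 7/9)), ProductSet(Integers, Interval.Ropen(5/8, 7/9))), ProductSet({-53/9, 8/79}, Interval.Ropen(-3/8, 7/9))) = Union(ProductSet({-53/9, 8/79}, Interval.Ropen(-3/8, 7/9)), ProductSet(Range(-6, -1, 1), Interval.Ropen(5/8, 7/9)))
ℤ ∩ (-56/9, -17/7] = {-6, -5, -4, -3}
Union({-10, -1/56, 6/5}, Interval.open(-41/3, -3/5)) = Union({-1/56, 6/5}, Interval.open(-41/3, -3/5))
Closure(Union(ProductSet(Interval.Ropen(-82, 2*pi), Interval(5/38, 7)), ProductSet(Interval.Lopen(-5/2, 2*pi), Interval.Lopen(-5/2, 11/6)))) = Union(ProductSet({2*pi}, Interval(-5/2, 11/6)), ProductSet({-5/2, 2*pi}, Interval(-5/2, 5/38)), ProductSet(Interval(-82, 2*pi), Interval(5/38, 7)), ProductSet(Interval(-5/2, 2*pi), {-5/2}), ProductSet(Interval.Lopen(-5/2, 2*pi), Interval.Lopen(-5/2, 11/6)))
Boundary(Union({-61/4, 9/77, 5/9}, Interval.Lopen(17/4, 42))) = {-61/4, 9/77, 5/9, 17/4, 42}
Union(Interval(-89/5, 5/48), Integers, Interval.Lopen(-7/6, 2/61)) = Union(Integers, Interval(-89/5, 5/48))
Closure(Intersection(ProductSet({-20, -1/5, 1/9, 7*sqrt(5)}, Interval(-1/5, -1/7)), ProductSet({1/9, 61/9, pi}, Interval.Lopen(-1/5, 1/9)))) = ProductSet({1/9}, Interval(-1/5, -1/7))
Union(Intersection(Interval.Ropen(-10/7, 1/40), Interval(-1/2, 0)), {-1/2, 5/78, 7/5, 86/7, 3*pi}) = Union({5/78, 7/5, 86/7, 3*pi}, Interval(-1/2, 0))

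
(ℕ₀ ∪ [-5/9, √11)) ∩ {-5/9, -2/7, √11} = {-5/9, -2/7}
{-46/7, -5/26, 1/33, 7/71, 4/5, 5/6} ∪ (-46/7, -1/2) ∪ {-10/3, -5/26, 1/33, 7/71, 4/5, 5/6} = [-46/7, -1/2) ∪ {-5/26, 1/33, 7/71, 4/5, 5/6}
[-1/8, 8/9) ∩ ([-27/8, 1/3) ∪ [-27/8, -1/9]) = [-1/8, 1/3)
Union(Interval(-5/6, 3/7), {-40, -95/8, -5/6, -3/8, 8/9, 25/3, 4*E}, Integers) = Union({-95/8, 8/9, 25/3, 4*E}, Integers, Interval(-5/6, 3/7))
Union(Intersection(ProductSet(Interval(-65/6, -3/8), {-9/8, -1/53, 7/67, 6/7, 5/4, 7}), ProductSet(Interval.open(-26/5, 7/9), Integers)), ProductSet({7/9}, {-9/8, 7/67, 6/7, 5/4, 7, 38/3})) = Union(ProductSet({7/9}, {-9/8, 7/67, 6/7, 5/4, 7, 38/3}), ProductSet(Interval.Lopen(-26/5, -3/8), {7}))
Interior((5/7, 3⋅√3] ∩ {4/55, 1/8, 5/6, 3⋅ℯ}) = ∅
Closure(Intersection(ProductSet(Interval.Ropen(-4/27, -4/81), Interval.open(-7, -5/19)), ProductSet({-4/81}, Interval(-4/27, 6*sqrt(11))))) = EmptySet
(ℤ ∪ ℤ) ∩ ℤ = ℤ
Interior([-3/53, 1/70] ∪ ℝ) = (-∞, ∞)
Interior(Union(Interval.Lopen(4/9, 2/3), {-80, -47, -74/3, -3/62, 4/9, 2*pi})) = Interval.open(4/9, 2/3)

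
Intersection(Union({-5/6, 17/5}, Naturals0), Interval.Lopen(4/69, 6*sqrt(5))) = Union({17/5}, Range(1, 14, 1))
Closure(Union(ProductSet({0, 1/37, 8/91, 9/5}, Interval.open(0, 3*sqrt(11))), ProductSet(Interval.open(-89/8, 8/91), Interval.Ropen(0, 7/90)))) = Union(ProductSet({-89/8, 8/91}, Interval(0, 7/90)), ProductSet({0, 1/37, 8/91, 9/5}, Interval(0, 3*sqrt(11))), ProductSet(Interval(-89/8, 8/91), {0, 7/90}), ProductSet(Interval.open(-89/8, 8/91), Interval.Ropen(0, 7/90)))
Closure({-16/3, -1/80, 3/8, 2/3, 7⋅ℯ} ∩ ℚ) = {-16/3, -1/80, 3/8, 2/3}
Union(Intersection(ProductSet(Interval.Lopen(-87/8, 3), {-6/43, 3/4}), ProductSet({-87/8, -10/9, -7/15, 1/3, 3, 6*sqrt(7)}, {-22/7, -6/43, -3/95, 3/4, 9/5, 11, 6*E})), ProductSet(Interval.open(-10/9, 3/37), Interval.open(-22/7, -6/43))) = Union(ProductSet({-10/9, -7/15, 1/3, 3}, {-6/43, 3/4}), ProductSet(Interval.open(-10/9, 3/37), Interval.open(-22/7, -6/43)))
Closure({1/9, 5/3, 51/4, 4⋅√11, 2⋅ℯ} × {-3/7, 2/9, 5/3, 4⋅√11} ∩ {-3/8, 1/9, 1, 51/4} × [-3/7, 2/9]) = {1/9, 51/4} × {-3/7, 2/9}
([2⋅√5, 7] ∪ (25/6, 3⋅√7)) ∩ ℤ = {5, 6, 7}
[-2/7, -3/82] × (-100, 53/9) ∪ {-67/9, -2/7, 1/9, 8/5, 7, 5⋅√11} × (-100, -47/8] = ([-2/7, -3/82] × (-100, 53/9)) ∪ ({-67/9, -2/7, 1/9, 8/5, 7, 5⋅√11} × (-100, -47/8])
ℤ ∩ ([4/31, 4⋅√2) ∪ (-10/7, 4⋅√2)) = {-1, 0, …, 5}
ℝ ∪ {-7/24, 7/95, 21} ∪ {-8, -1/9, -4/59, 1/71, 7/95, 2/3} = ℝ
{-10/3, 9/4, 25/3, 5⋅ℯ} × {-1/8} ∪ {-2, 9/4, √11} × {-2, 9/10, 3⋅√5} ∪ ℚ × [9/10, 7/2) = (ℚ × [9/10, 7/2)) ∪ ({-10/3, 9/4, 25/3, 5⋅ℯ} × {-1/8}) ∪ ({-2, 9/4, √11} × {-2, 9/10, 3⋅√5})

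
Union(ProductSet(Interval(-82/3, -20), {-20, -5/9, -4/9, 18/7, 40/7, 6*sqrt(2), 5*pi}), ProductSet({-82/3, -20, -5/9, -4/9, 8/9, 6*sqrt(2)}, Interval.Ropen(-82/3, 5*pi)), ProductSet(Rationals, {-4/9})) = Union(ProductSet({-82/3, -20, -5/9, -4/9, 8/9, 6*sqrt(2)}, Interval.Ropen(-82/3, 5*pi)), ProductSet(Interval(-82/3, -20), {-20, -5/9, -4/9, 18/7, 40/7, 6*sqrt(2), 5*pi}), ProductSet(Rationals, {-4/9}))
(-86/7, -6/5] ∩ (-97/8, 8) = (-97/8, -6/5]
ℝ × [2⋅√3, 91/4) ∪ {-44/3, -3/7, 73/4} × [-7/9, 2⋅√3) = (ℝ × [2⋅√3, 91/4)) ∪ ({-44/3, -3/7, 73/4} × [-7/9, 2⋅√3))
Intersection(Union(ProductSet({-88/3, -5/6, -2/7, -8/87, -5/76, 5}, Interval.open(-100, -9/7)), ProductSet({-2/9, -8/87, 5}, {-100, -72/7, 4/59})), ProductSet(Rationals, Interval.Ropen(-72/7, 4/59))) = Union(ProductSet({-2/9, -8/87, 5}, {-72/7}), ProductSet({-88/3, -5/6, -2/7, -8/87, -5/76, 5}, Interval.Ropen(-72/7, -9/7)))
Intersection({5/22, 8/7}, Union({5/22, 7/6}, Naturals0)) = {5/22}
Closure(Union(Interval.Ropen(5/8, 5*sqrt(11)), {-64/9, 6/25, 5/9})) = Union({-64/9, 6/25, 5/9}, Interval(5/8, 5*sqrt(11)))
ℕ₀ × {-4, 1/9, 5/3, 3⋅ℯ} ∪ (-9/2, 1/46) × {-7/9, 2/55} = ((-9/2, 1/46) × {-7/9, 2/55}) ∪ (ℕ₀ × {-4, 1/9, 5/3, 3⋅ℯ})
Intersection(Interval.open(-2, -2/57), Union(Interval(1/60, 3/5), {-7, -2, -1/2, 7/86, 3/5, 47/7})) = {-1/2}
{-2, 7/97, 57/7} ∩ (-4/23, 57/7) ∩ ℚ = {7/97}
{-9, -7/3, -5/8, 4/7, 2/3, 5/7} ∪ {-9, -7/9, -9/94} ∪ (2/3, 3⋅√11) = {-9, -7/3, -7/9, -5/8, -9/94, 4/7} ∪ [2/3, 3⋅√11)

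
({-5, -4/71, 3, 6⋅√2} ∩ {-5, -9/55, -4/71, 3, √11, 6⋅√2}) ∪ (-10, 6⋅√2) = (-10, 6⋅√2]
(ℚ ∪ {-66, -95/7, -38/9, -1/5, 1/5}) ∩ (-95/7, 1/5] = ℚ ∩ (-95/7, 1/5]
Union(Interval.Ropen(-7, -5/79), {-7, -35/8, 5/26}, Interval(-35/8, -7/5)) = Union({5/26}, Interval.Ropen(-7, -5/79))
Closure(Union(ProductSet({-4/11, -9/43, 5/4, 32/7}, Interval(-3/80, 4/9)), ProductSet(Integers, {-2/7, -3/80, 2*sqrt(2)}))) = Union(ProductSet({-4/11, -9/43, 5/4, 32/7}, Interval(-3/80, 4/9)), ProductSet(Integers, {-2/7, -3/80, 2*sqrt(2)}))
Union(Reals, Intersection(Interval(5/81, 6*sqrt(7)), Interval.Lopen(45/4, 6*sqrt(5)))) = Interval(-oo, oo)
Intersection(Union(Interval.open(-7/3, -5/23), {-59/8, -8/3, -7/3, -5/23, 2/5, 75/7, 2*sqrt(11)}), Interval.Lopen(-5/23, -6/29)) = EmptySet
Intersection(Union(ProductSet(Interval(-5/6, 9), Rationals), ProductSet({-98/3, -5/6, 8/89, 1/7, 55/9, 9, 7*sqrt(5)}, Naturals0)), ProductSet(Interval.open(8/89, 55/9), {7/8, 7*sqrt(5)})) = ProductSet(Interval.open(8/89, 55/9), {7/8})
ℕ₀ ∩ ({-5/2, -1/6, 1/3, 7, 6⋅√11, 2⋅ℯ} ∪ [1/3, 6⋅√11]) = {1, 2, …, 19}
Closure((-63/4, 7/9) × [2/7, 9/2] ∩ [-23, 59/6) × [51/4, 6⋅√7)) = ∅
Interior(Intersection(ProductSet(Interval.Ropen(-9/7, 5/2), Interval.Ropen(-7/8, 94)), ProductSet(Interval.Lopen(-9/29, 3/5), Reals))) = ProductSet(Interval.open(-9/29, 3/5), Interval.open(-7/8, 94))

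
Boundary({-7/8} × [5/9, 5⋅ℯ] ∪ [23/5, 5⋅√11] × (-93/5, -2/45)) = ({-7/8} × [5/9, 5⋅ℯ]) ∪ ({23/5, 5⋅√11} × [-93/5, -2/45]) ∪ ([23/5, 5⋅√11] × {-93/5, -2/45})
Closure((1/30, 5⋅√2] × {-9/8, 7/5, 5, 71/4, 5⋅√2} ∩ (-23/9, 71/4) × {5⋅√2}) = [1/30, 5⋅√2] × {5⋅√2}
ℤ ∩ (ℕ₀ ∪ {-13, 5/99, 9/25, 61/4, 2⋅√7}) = {-13} ∪ ℕ₀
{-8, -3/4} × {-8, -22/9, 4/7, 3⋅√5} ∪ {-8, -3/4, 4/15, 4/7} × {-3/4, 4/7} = ({-8, -3/4, 4/15, 4/7} × {-3/4, 4/7}) ∪ ({-8, -3/4} × {-8, -22/9, 4/7, 3⋅√5})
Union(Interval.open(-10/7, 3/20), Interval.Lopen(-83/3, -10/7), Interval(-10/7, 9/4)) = Interval.Lopen(-83/3, 9/4)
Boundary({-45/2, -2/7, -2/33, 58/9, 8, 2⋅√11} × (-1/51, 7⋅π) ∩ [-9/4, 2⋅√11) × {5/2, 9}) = {-2/7, -2/33, 58/9} × {5/2, 9}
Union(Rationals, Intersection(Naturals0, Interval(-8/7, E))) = Union(Range(0, 3, 1), Rationals)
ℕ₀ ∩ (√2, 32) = {2, 3, …, 31}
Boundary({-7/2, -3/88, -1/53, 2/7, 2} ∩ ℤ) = {2}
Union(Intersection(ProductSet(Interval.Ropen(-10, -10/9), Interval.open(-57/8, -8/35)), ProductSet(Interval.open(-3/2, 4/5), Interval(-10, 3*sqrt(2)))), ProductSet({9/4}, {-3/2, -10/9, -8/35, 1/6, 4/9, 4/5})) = Union(ProductSet({9/4}, {-3/2, -10/9, -8/35, 1/6, 4/9, 4/5}), ProductSet(Interval.open(-3/2, -10/9), Interval.open(-57/8, -8/35)))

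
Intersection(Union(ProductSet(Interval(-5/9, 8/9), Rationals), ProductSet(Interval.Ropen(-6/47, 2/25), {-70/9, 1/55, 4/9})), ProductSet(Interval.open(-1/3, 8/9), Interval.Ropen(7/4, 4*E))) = ProductSet(Interval.open(-1/3, 8/9), Intersection(Interval.Ropen(7/4, 4*E), Rationals))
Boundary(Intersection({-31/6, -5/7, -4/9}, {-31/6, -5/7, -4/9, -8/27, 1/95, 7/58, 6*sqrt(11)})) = {-31/6, -5/7, -4/9}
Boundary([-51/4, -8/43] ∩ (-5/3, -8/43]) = {-5/3, -8/43}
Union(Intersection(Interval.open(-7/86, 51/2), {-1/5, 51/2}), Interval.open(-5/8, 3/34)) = Interval.open(-5/8, 3/34)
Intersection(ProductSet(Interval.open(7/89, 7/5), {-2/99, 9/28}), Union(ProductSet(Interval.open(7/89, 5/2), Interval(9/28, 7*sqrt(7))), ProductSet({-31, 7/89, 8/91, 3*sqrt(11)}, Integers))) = ProductSet(Interval.open(7/89, 7/5), {9/28})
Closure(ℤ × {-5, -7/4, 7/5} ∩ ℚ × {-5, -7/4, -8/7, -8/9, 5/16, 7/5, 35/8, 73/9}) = ℤ × {-5, -7/4, 7/5}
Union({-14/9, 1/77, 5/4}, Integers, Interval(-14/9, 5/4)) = Union(Integers, Interval(-14/9, 5/4))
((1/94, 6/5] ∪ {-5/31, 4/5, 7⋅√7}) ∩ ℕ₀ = {1}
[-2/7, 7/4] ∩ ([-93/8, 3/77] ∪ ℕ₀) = [-2/7, 3/77] ∪ {0, 1}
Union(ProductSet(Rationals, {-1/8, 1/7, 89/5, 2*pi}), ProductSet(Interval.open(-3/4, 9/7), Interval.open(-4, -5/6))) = Union(ProductSet(Interval.open(-3/4, 9/7), Interval.open(-4, -5/6)), ProductSet(Rationals, {-1/8, 1/7, 89/5, 2*pi}))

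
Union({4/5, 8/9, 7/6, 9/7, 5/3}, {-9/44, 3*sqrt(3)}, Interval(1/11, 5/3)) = Union({-9/44, 3*sqrt(3)}, Interval(1/11, 5/3))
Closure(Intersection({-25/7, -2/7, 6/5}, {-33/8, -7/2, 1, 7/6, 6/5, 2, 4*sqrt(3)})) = {6/5}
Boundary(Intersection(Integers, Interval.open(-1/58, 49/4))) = Range(0, 13, 1)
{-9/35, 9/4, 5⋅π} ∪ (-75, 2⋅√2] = (-75, 2⋅√2] ∪ {5⋅π}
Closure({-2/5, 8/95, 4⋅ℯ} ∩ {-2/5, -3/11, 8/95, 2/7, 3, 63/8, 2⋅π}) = {-2/5, 8/95}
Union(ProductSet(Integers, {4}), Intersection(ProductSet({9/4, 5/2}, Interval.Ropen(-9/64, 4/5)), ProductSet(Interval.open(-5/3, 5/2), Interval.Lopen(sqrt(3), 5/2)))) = ProductSet(Integers, {4})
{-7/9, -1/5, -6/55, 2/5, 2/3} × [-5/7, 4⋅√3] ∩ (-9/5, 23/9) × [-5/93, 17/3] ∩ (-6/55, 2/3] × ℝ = {2/5, 2/3} × [-5/93, 17/3]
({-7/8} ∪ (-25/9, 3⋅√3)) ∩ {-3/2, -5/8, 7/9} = {-3/2, -5/8, 7/9}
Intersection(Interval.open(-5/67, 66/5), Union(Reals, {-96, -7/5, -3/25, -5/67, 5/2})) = Interval.open(-5/67, 66/5)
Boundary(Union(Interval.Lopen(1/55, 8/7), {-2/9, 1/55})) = {-2/9, 1/55, 8/7}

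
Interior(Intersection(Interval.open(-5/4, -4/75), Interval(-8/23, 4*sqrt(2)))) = Interval.open(-8/23, -4/75)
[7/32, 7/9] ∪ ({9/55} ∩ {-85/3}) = [7/32, 7/9]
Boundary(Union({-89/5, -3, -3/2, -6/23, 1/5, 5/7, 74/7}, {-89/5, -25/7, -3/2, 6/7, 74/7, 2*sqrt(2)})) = {-89/5, -25/7, -3, -3/2, -6/23, 1/5, 5/7, 6/7, 74/7, 2*sqrt(2)}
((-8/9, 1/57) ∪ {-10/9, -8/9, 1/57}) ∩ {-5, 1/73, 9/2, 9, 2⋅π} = {1/73}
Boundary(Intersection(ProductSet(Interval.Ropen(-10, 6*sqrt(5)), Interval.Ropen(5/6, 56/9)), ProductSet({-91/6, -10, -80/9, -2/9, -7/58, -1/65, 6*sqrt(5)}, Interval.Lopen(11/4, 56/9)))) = ProductSet({-10, -80/9, -2/9, -7/58, -1/65}, Interval(11/4, 56/9))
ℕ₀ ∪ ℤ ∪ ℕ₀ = ℤ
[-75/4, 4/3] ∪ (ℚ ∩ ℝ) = ℚ ∪ [-75/4, 4/3]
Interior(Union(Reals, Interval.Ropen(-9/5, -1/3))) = Interval(-oo, oo)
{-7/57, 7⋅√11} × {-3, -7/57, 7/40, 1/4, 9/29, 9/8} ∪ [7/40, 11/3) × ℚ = ([7/40, 11/3) × ℚ) ∪ ({-7/57, 7⋅√11} × {-3, -7/57, 7/40, 1/4, 9/29, 9/8})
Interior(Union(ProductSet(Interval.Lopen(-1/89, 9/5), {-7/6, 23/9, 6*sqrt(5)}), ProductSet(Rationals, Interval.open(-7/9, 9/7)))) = EmptySet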